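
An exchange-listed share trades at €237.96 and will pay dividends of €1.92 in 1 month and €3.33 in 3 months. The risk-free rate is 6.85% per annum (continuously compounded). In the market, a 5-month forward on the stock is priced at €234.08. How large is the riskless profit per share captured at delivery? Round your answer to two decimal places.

PV(dividends) I = 1.92·e^(−0.0685·1/12) + 3.33·e^(−0.0685·3/12) = 5.1825
Fair forward F* = (S − I)·e^(rT) = (237.96 − 5.1825)·e^0.028542 = 232.7775 × 1.028953 = 239.5171
Market €234.08 < fair 239.5171: forward underpriced → reverse cash-and-carry (short the stock, invest proceeds at r, pay the dividends, go long the forward).
Profit at T = |F_mkt − F*| = |234.08 − 239.5171| = €5.44 per share

€5.44 per share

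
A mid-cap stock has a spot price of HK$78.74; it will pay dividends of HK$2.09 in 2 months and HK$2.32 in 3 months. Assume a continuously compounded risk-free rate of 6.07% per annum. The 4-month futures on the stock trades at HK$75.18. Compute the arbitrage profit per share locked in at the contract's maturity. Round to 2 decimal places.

HK$0.73 per share

PV(dividends) I = 2.09·e^(−0.0607·2/12) + 2.32·e^(−0.0607·3/12) = 4.3540
Fair futures F* = (S − I)·e^(rT) = (78.74 − 4.3540)·e^0.020233 = 74.3860 × 1.020439 = 75.9064
Market HK$75.18 < fair 75.9064: forward underpriced → reverse cash-and-carry (short the stock, invest proceeds at r, pay the dividends, go long the forward).
Profit at T = |F_mkt − F*| = |75.18 − 75.9064| = HK$0.73 per share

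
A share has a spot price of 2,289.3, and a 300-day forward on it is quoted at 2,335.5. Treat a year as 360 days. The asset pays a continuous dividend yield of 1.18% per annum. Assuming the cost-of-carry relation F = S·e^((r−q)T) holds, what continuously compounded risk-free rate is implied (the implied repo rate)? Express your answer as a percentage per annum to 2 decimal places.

3.58%

From F = S·e^((r−q)T): (r − q) = ln(F/S)/T
ln(2335.5/2289.3) = ln(1.020181) = 0.019980
(r − q) = 0.019980 / (300/360) = 0.023976
r = ln(F/S)/T + q = 0.023976 + 0.0118 = 0.035776
r = 3.58%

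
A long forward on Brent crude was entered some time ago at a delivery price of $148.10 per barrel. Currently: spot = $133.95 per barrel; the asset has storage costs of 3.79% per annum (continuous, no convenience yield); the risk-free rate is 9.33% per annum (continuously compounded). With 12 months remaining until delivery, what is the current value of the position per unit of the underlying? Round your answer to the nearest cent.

$4.22 per barrel

Current fair forward for the remaining 12 months: F = S·e^((r + u)·T), (r + u) = 0.0933 + 0.0379 = 0.1312
F = 133.95 · e^(0.1312 × 12/12) = 133.95 × 1.140196 = 152.7293
Value of long forward = (F − K)·e^(−rT) = (152.7293 − 148.10) · e^(−0.0933·12/12)
= 4.6293 × 0.910920 = 4.22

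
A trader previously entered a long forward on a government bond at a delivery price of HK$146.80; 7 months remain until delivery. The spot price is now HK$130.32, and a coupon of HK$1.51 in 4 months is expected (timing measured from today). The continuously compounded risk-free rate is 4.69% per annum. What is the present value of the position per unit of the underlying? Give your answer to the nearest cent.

PV(remaining coupons) I = 1.51·e^(−0.0469·4/12) = 1.4866
Current forward F = (S − I)·e^(rT) = (130.32 − 1.4866)·e^(0.0469·7/12) = 128.8334 × 1.027736 = 132.4067
Value (long) = (F − K)·e^(−rT) = (132.4067 − 146.80) × 0.973013 = -14.0049
Value = -HK$14.00

-HK$14.00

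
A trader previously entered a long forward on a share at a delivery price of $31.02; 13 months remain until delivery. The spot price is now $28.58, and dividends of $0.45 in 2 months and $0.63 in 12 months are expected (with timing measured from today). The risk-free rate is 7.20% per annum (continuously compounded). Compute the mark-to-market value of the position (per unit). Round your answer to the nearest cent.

PV(remaining dividends) I = 0.45·e^(−0.0720·2/12) + 0.63·e^(−0.0720·12/12) = 1.0309
Current forward F = (S − I)·e^(rT) = (28.58 − 1.0309)·e^(0.0720·13/12) = 27.5491 × 1.081123 = 29.7840
Value (long) = (F − K)·e^(−rT) = (29.7840 − 31.02) × 0.924964 = -1.1433
Value = -$1.14

-$1.14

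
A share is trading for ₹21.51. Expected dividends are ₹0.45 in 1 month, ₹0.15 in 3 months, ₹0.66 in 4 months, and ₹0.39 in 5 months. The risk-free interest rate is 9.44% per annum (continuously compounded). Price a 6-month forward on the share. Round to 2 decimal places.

PV(dividends) I = 0.45·e^(−0.0944·1/12) + 0.15·e^(−0.0944·3/12) + 0.66·e^(−0.0944·4/12) + 0.39·e^(−0.0944·5/12)
I = 0.4465 + 0.1465 + 0.6396 + 0.3750 = 1.6076
F = (S − I)·e^(rT) = (21.51 − 1.6076) · e^(0.0944·6/12)
= 19.9024 · e^0.047200 = 19.9024 × 1.048332 = ₹20.86

₹20.86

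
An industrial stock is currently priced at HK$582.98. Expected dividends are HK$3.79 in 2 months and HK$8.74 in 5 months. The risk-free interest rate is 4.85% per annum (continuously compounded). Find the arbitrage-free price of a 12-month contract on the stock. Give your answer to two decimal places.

HK$599.01

PV(dividends) I = 3.79·e^(−0.0485·2/12) + 8.74·e^(−0.0485·5/12)
I = 3.7595 + 8.5652 = 12.3247
F = (S − I)·e^(rT) = (582.98 − 12.3247) · e^(0.0485·12/12)
= 570.6553 · e^0.048500 = 570.6553 × 1.049695 = HK$599.01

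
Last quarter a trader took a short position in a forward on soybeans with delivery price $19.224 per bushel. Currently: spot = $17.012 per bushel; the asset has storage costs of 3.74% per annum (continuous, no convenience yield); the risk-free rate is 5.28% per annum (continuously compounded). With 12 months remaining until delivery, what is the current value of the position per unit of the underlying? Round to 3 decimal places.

$0.575 per bushel

Current fair forward for the remaining 12 months: F = S·e^((r + u)·T), (r + u) = 0.0528 + 0.0374 = 0.0902
F = 17.012 · e^(0.0902 × 12/12) = 17.012 × 1.094393 = 18.6178
Value of long forward = (F − K)·e^(−rT) = (18.6178 − 19.224) · e^(−0.0528·12/12)
= -0.6062 × 0.948570 = -0.575
Short position value = −(long value) = $0.575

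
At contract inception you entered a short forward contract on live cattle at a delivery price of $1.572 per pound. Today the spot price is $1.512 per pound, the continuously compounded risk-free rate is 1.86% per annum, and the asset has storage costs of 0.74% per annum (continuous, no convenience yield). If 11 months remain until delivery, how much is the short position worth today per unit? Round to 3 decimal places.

Current fair forward for the remaining 11 months: F = S·e^((r + u)·T), (r + u) = 0.0186 + 0.0074 = 0.0260
F = 1.512 · e^(0.0260 × 11/12) = 1.512 × 1.024120 = 1.5485
Value of long forward = (F − K)·e^(−rT) = (1.5485 − 1.572) · e^(−0.0186·11/12)
= -0.0235 × 0.983095 = -0.023
Short position value = −(long value) = $0.023

$0.023 per pound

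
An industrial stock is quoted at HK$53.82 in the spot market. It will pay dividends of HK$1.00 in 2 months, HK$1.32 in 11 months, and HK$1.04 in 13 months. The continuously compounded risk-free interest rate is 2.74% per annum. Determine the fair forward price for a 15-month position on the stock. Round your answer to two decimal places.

HK$52.29

PV(dividends) I = 1.00·e^(−0.0274·2/12) + 1.32·e^(−0.0274·11/12) + 1.04·e^(−0.0274·13/12)
I = 0.9954 + 1.2873 + 1.0096 = 3.2923
F = (S − I)·e^(rT) = (53.82 − 3.2923) · e^(0.0274·15/12)
= 50.5277 · e^0.034250 = 50.5277 × 1.034843 = HK$52.29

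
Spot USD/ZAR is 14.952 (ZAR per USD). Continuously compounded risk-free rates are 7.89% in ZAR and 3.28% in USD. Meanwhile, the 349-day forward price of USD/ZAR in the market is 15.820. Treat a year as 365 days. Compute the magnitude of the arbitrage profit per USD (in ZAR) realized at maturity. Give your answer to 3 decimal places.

0.194 per USD (in ZAR)

Fair forward: F* = S·e^(carry·T), with carry = (r_ZAR − r_USD) = 0.0789 − 0.0328 = 0.0461
F* = 14.952 · e^(0.0461 × 349/365) = 14.952 · e^0.044079 = 14.952 × 1.045065 = 15.6258
Market 15.820 > fair 15.6258: forward overpriced → cash-and-carry (buy spot, short the forward).
At maturity, profit = |F_mkt − F*| = |15.820 − 15.6258| = 0.194 per USD (in ZAR)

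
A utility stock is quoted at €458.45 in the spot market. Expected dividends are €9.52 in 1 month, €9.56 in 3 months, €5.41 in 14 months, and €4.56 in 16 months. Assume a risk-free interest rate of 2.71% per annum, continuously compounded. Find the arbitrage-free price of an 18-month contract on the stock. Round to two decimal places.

PV(dividends) I = 9.52·e^(−0.0271·1/12) + 9.56·e^(−0.0271·3/12) + 5.41·e^(−0.0271·14/12) + 4.56·e^(−0.0271·16/12)
I = 9.4985 + 9.4954 + 5.2416 + 4.3982 = 28.6337
F = (S − I)·e^(rT) = (458.45 − 28.6337) · e^(0.0271·18/12)
= 429.8163 · e^0.040650 = 429.8163 × 1.041488 = €447.65

€447.65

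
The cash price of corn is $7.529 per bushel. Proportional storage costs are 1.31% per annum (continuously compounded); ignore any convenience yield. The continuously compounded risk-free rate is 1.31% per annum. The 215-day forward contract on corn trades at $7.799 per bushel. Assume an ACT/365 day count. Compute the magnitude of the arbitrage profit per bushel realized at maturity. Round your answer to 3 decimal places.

$0.153 per bushel

Fair forward: F* = S·e^(carry·T), with carry = (r + u) = 0.0131 + 0.0131 = 0.0262
F* = 7.529 · e^(0.0262 × 215/365) = 7.529 · e^0.015433 = 7.529 × 1.015553 = $7.6461
Market $7.799 > fair $7.6461: forward overpriced → cash-and-carry (buy spot, short the forward).
At maturity, profit = |F_mkt − F*| = |7.799 − 7.6461| = $0.153 per bushel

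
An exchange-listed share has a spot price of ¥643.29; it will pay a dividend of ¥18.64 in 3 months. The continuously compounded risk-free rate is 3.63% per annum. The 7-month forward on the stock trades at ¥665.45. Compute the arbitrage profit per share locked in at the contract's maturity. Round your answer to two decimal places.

PV(dividends) I = 18.64·e^(−0.0363·3/12) = 18.4716
Fair forward F* = (S − I)·e^(rT) = (643.29 − 18.4716)·e^0.021175 = 624.8184 × 1.021401 = 638.1901
Market ¥665.45 > fair 638.1901: forward overpriced → cash-and-carry (borrow at r, buy the stock and collect the dividends, short the forward).
Profit at T = |F_mkt − F*| = |665.45 − 638.1901| = ¥27.26 per share

¥27.26 per share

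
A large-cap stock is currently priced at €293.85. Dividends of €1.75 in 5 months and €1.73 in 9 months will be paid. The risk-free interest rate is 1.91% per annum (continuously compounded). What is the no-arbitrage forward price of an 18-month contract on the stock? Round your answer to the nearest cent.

PV(dividends) I = 1.75·e^(−0.0191·5/12) + 1.73·e^(−0.0191·9/12)
I = 1.7361 + 1.7054 = 3.4415
F = (S − I)·e^(rT) = (293.85 − 3.4415) · e^(0.0191·18/12)
= 290.4085 · e^0.028650 = 290.4085 × 1.029064 = €298.85

€298.85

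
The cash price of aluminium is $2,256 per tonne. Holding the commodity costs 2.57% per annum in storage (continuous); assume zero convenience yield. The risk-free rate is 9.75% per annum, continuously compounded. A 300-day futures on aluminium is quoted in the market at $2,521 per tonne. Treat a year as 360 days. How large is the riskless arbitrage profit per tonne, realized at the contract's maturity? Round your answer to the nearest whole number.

Fair futures: F* = S·e^(carry·T), with carry = (r + u) = 0.0975 + 0.0257 = 0.1232
F* = 2256 · e^(0.1232 × 300/360) = 2256 · e^0.102667 = 2256 × 1.108122 = $2499.9232
Market $2521 > fair $2499.9232: forward overpriced → cash-and-carry (buy spot, short the forward).
At maturity, profit = |F_mkt − F*| = |2521 − 2499.9232| = $21 per tonne

$21 per tonne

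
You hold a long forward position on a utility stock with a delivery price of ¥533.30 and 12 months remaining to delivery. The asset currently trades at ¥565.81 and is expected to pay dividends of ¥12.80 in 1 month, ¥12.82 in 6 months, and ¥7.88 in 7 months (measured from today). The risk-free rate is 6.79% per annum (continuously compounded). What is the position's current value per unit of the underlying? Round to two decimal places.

¥34.83

PV(remaining dividends) I = 12.80·e^(−0.0679·1/12) + 12.82·e^(−0.0679·6/12) + 7.88·e^(−0.0679·7/12) = 32.6938
Current forward F = (S − I)·e^(rT) = (565.81 − 32.6938)·e^(0.0679·12/12) = 533.1162 × 1.070258 = 570.5719
Value (long) = (F − K)·e^(−rT) = (570.5719 − 533.30) × 0.934354 = 34.8251
Value = ¥34.83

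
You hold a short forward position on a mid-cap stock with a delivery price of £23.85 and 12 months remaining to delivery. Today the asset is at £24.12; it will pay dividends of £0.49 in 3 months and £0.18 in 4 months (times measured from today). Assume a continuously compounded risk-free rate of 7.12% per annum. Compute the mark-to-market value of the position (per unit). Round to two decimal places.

-£1.25

PV(remaining dividends) I = 0.49·e^(−0.0712·3/12) + 0.18·e^(−0.0712·4/12) = 0.6571
Current forward F = (S − I)·e^(rT) = (24.12 − 0.6571)·e^(0.0712·12/12) = 23.4629 × 1.073796 = 25.1944
Value (long) = (F − K)·e^(−rT) = (25.1944 − 23.85) × 0.931276 = 1.2520
Short position value = −(long value) = -£1.25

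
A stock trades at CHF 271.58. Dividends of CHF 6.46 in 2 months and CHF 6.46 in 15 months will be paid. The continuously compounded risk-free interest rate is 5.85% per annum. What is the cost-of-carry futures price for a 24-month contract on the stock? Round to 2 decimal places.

CHF 291.35

PV(dividends) I = 6.46·e^(−0.0585·2/12) + 6.46·e^(−0.0585·15/12)
I = 6.3973 + 6.0045 = 12.4018
F = (S − I)·e^(rT) = (271.58 − 12.4018) · e^(0.0585·24/12)
= 259.1782 · e^0.117000 = 259.1782 × 1.124119 = CHF 291.35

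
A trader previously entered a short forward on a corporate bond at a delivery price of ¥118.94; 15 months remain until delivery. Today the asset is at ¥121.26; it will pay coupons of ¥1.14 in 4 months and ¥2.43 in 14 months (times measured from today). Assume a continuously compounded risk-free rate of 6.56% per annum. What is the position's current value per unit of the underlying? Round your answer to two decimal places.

PV(remaining coupons) I = 1.14·e^(−0.0656·4/12) + 2.43·e^(−0.0656·14/12) = 3.3663
Current forward F = (S − I)·e^(rT) = (121.26 − 3.3663)·e^(0.0656·15/12) = 117.8937 × 1.085456 = 127.9684
Value (long) = (F − K)·e^(−rT) = (127.9684 − 118.94) × 0.921272 = 8.3176
Short position value = −(long value) = -¥8.32

-¥8.32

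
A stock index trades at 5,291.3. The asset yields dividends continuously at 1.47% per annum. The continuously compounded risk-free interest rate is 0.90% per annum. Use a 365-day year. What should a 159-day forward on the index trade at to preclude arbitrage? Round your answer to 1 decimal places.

F = S·e^((r − q)T) = 5291.3 · e^((0.0090 − 0.0147) × 159/365)
= 5291.3 · e^-0.002483 = 5291.3 × 0.997520
F = 5,278.2

5,278.2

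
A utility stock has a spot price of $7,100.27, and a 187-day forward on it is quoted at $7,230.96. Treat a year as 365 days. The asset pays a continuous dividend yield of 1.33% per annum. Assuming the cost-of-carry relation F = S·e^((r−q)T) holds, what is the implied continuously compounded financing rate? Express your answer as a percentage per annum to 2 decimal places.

From F = S·e^((r−q)T): (r − q) = ln(F/S)/T
ln(7230.96/7100.27) = ln(1.018406) = 0.018239
(r − q) = 0.018239 / (187/365) = 0.035600
r = ln(F/S)/T + q = 0.035600 + 0.0133 = 0.048900
r = 4.89%

4.89%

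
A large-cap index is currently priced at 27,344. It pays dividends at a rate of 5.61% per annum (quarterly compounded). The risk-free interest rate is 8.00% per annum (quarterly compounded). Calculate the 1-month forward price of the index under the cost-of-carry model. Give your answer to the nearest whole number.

F = S · (1+r/4)^(4T) / (1+q/4)^(4T)
= 27344 × 1.006623 / 1.004653 = 27344 × 1.001961
F = 27,398

27,398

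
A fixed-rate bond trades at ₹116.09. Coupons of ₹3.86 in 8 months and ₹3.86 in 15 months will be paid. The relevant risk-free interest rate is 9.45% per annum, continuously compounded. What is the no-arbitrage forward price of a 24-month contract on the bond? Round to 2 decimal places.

₹131.72

PV(coupons) I = 3.86·e^(−0.0945·8/12) + 3.86·e^(−0.0945·15/12)
I = 3.6243 + 3.4299 = 7.0542
F = (S − I)·e^(rT) = (116.09 − 7.0542) · e^(0.0945·24/12)
= 109.0358 · e^0.189000 = 109.0358 × 1.208041 = ₹131.72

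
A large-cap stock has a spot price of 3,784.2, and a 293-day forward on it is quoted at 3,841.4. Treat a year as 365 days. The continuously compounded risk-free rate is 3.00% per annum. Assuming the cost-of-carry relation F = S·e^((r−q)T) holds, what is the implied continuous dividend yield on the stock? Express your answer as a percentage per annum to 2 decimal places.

1.13%

From F = S·e^((r−q)T): (r − q) = ln(F/S)/T
ln(3841.4/3784.2) = ln(1.015115) = 0.015002
(r − q) = 0.015002 / (293/365) = 0.018688
q = r − ln(F/S)/T = 0.0300 − 0.018688 = 0.011312
q = 1.13%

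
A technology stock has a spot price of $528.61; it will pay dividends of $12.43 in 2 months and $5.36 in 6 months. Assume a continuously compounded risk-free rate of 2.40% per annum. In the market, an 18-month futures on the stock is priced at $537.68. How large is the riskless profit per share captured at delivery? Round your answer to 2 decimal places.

$8.02 per share

PV(dividends) I = 12.43·e^(−0.0240·2/12) + 5.36·e^(−0.0240·6/12) = 17.6764
Fair futures F* = (S − I)·e^(rT) = (528.61 − 17.6764)·e^0.036000 = 510.9336 × 1.036656 = 529.6624
Market $537.68 > fair 529.6624: forward overpriced → cash-and-carry (borrow at r, buy the stock and collect the dividends, short the forward).
Profit at T = |F_mkt − F*| = |537.68 − 529.6624| = $8.02 per share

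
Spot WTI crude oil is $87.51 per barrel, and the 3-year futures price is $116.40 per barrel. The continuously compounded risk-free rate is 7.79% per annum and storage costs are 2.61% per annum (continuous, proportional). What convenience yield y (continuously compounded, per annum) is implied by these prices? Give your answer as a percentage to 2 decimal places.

0.89%

F = S·e^((r+u−y)T) ⇒ (r+u−y) = ln(F/S)/T
ln(116.40/87.51) = 0.285279; /T ⇒ 0.095093
y = r + u − ln(F/S)/T = 0.0779 + 0.0261 − 0.095093 = 0.008907
y = 0.89%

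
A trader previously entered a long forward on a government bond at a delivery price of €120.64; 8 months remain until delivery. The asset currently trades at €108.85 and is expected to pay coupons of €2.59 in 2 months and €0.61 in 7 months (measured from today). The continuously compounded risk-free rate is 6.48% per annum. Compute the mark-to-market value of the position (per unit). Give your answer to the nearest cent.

-€9.84

PV(remaining coupons) I = 2.59·e^(−0.0648·2/12) + 0.61·e^(−0.0648·7/12) = 3.1496
Current forward F = (S − I)·e^(rT) = (108.85 − 3.1496)·e^(0.0648·8/12) = 105.7004 × 1.044147 = 110.3668
Value (long) = (F − K)·e^(−rT) = (110.3668 − 120.64) × 0.957720 = -9.8388
Value = -€9.84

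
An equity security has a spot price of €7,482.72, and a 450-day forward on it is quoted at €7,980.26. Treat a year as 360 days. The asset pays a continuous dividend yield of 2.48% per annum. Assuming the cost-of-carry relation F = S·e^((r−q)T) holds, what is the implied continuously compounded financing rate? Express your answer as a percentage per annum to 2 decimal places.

7.63%

From F = S·e^((r−q)T): (r − q) = ln(F/S)/T
ln(7980.26/7482.72) = ln(1.066492) = 0.064375
(r − q) = 0.064375 / (450/360) = 0.051500
r = ln(F/S)/T + q = 0.051500 + 0.0248 = 0.076300
r = 7.63%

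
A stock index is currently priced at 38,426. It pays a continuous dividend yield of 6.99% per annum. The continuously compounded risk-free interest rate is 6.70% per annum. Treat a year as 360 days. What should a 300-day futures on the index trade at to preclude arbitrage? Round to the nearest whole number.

38,333

F = S·e^((r − q)T) = 38426 · e^((0.0670 − 0.0699) × 300/360)
= 38426 · e^-0.002417 = 38426 × 0.997586
F = 38,333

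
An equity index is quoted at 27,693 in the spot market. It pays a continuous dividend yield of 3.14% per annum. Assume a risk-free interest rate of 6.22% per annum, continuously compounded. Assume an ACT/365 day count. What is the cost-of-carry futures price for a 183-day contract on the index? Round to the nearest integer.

F = S·e^((r − q)T) = 27693 · e^((0.0622 − 0.0314) × 183/365)
= 27693 · e^0.015442 = 27693 × 1.015562
F = 28,124

28,124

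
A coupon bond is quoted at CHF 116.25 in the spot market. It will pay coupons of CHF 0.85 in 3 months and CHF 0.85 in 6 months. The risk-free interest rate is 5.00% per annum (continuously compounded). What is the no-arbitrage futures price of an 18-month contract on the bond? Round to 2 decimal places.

CHF 123.51

PV(coupons) I = 0.85·e^(−0.0500·3/12) + 0.85·e^(−0.0500·6/12)
I = 0.8394 + 0.8290 = 1.6684
F = (S − I)·e^(rT) = (116.25 − 1.6684) · e^(0.0500·18/12)
= 114.5816 · e^0.075000 = 114.5816 × 1.077884 = CHF 123.51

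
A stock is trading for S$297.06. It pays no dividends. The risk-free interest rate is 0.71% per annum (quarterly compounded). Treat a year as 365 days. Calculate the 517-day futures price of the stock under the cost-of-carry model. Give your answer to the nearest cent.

S$300.06

F = S · (1+r/4)^(4T)
= 297.06 × 1.010098
F = S$300.06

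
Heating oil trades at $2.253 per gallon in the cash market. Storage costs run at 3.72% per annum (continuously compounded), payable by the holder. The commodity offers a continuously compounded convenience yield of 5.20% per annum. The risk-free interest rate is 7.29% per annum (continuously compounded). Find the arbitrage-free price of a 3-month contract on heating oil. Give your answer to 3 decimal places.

$2.286 per gallon

Net carry = r + u − y = 0.0729 + 0.0372 − 0.0520 = 0.0581
F = S·e^((r+u−y)T) = 2.253 · e^(0.0581 × 3/12) = 2.253 · e^0.014525
= 2.253 × 1.014631 = $2.286 per gallon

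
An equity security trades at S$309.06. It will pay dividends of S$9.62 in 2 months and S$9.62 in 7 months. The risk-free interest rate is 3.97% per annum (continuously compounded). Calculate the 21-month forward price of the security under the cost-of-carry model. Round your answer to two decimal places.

S$310.98

PV(dividends) I = 9.62·e^(−0.0397·2/12) + 9.62·e^(−0.0397·7/12)
I = 9.5566 + 9.3998 = 18.9564
F = (S − I)·e^(rT) = (309.06 − 18.9564) · e^(0.0397·21/12)
= 290.1036 · e^0.069475 = 290.1036 × 1.071945 = S$310.98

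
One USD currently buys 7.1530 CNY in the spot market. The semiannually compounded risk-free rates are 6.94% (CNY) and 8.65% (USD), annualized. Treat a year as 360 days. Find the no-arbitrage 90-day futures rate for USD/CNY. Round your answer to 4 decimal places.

7.1236

By covered interest parity, F = S · (1+r_CNY/2)^(2T) / (1+r_USD/2)^(2T)
= 7.1530 × 1.017202 / 1.021396 = 7.1530 × 0.995894
F = 7.1236 CNY per USD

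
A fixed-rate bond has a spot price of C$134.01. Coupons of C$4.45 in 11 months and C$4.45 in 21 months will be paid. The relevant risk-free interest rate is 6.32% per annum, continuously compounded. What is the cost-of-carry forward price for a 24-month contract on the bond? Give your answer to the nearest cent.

PV(coupons) I = 4.45·e^(−0.0632·11/12) + 4.45·e^(−0.0632·21/12)
I = 4.1995 + 3.9841 = 8.1836
F = (S − I)·e^(rT) = (134.01 − 8.1836) · e^(0.0632·24/12)
= 125.8264 · e^0.126400 = 125.8264 × 1.134736 = C$142.78

C$142.78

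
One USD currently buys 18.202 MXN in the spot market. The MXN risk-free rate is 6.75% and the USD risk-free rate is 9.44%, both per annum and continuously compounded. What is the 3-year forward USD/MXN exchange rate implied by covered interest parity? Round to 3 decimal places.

F = S·e^((r_MXN − r_USD)T) = 18.202 · e^((0.0675 − 0.0944) × 3)
= 18.202 · e^-0.080700 = 18.202 × 0.922470
F = 16.791 MXN per USD

16.791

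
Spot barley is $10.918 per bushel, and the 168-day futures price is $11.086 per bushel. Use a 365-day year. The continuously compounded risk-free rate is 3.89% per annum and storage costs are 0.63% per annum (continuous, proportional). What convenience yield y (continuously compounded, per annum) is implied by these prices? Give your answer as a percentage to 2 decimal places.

F = S·e^((r+u−y)T) ⇒ (r+u−y) = ln(F/S)/T
ln(11.086/10.918) = 0.015270; /T ⇒ 0.033176
y = r + u − ln(F/S)/T = 0.0389 + 0.0063 − 0.033176 = 0.012024
y = 1.20%

1.20%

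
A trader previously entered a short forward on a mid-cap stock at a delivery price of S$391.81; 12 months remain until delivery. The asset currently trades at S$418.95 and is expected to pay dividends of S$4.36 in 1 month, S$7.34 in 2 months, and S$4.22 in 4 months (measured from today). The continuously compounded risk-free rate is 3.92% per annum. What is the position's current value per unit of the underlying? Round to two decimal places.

-S$26.40

PV(remaining dividends) I = 4.36·e^(−0.0392·1/12) + 7.34·e^(−0.0392·2/12) + 4.22·e^(−0.0392·4/12) = 15.8032
Current forward F = (S − I)·e^(rT) = (418.95 − 15.8032)·e^(0.0392·12/12) = 403.1468 × 1.039978 = 419.2638
Value (long) = (F − K)·e^(−rT) = (419.2638 − 391.81) × 0.961558 = 26.3984
Short position value = −(long value) = -S$26.40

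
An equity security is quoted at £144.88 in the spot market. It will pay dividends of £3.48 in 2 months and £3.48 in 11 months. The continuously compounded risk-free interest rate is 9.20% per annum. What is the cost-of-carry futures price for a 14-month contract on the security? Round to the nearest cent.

£153.92

PV(dividends) I = 3.48·e^(−0.0920·2/12) + 3.48·e^(−0.0920·11/12)
I = 3.4270 + 3.1986 = 6.6256
F = (S − I)·e^(rT) = (144.88 − 6.6256) · e^(0.0920·14/12)
= 138.2544 · e^0.107333 = 138.2544 × 1.113305 = £153.92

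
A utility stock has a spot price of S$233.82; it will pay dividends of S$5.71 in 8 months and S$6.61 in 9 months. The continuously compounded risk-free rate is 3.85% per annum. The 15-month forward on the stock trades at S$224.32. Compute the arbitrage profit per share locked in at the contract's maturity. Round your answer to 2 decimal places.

S$8.45 per share

PV(dividends) I = 5.71·e^(−0.0385·8/12) + 6.61·e^(−0.0385·9/12) = 11.9872
Fair forward F* = (S − I)·e^(rT) = (233.82 − 11.9872)·e^0.048125 = 221.8328 × 1.049302 = 232.7696
Market S$224.32 < fair 232.7696: forward underpriced → reverse cash-and-carry (short the stock, invest proceeds at r, pay the dividends, go long the forward).
Profit at T = |F_mkt − F*| = |224.32 − 232.7696| = S$8.45 per share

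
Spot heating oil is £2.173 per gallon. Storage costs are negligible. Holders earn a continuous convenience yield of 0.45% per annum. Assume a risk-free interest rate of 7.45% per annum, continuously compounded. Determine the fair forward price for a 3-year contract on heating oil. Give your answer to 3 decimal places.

Net carry = r + u − y = 0.0745 + 0.0000 − 0.0045 = 0.0700
F = S·e^((r+u−y)T) = 2.173 · e^(0.0700 × 3) = 2.173 · e^0.210000
= 2.173 × 1.233678 = £2.681 per gallon

£2.681 per gallon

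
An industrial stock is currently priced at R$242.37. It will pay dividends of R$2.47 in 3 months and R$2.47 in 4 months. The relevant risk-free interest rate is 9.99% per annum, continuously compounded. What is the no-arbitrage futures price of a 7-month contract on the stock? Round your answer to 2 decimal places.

R$251.83

PV(dividends) I = 2.47·e^(−0.0999·3/12) + 2.47·e^(−0.0999·4/12)
I = 2.4091 + 2.3891 = 4.7982
F = (S − I)·e^(rT) = (242.37 − 4.7982) · e^(0.0999·7/12)
= 237.5718 · e^0.058275 = 237.5718 × 1.060006 = R$251.83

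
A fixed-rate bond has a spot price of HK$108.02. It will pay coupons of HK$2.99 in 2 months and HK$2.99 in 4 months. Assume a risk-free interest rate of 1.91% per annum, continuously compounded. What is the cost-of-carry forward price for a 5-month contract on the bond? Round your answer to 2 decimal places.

HK$102.88

PV(coupons) I = 2.99·e^(−0.0191·2/12) + 2.99·e^(−0.0191·4/12)
I = 2.9805 + 2.9710 = 5.9515
F = (S − I)·e^(rT) = (108.02 − 5.9515) · e^(0.0191·5/12)
= 102.0685 · e^0.007958 = 102.0685 × 1.007990 = HK$102.88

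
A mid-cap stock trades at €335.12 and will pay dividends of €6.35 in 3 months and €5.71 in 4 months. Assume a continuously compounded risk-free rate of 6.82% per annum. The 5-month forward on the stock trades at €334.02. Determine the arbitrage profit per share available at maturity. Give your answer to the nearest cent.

PV(dividends) I = 6.35·e^(−0.0682·3/12) + 5.71·e^(−0.0682·4/12) = 11.8243
Fair forward F* = (S − I)·e^(rT) = (335.12 − 11.8243)·e^0.028417 = 323.2957 × 1.028825 = 332.6147
Market €334.02 > fair 332.6147: forward overpriced → cash-and-carry (borrow at r, buy the stock and collect the dividends, short the forward).
Profit at T = |F_mkt − F*| = |334.02 − 332.6147| = €1.41 per share

€1.41 per share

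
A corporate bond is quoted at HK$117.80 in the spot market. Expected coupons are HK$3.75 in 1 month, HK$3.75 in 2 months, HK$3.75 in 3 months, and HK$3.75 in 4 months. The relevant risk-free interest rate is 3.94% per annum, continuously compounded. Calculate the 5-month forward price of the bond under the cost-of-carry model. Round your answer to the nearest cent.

PV(coupons) I = 3.75·e^(−0.0394·1/12) + 3.75·e^(−0.0394·2/12) + 3.75·e^(−0.0394·3/12) + 3.75·e^(−0.0394·4/12)
I = 3.7377 + 3.7255 + 3.7132 + 3.7011 = 14.8775
F = (S − I)·e^(rT) = (117.80 − 14.8775) · e^(0.0394·5/12)
= 102.9225 · e^0.016417 = 102.9225 × 1.016552 = HK$104.63

HK$104.63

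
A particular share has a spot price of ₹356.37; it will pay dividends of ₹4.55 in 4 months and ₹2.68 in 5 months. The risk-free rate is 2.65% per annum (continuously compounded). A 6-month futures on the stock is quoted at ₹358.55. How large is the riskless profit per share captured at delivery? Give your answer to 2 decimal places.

₹4.68 per share

PV(dividends) I = 4.55·e^(−0.0265·4/12) + 2.68·e^(−0.0265·5/12) = 7.1606
Fair futures F* = (S − I)·e^(rT) = (356.37 − 7.1606)·e^0.013250 = 349.2094 × 1.013338 = 353.8672
Market ₹358.55 > fair 353.8672: forward overpriced → cash-and-carry (borrow at r, buy the stock and collect the dividends, short the forward).
Profit at T = |F_mkt − F*| = |358.55 − 353.8672| = ₹4.68 per share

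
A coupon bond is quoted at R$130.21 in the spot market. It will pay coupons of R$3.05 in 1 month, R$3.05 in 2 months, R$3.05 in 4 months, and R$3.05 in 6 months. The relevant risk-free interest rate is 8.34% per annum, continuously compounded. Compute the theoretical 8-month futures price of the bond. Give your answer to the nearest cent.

R$125.04

PV(coupons) I = 3.05·e^(−0.0834·1/12) + 3.05·e^(−0.0834·2/12) + 3.05·e^(−0.0834·4/12) + 3.05·e^(−0.0834·6/12)
I = 3.0289 + 3.0079 + 2.9664 + 2.9254 = 11.9286
F = (S − I)·e^(rT) = (130.21 − 11.9286) · e^(0.0834·8/12)
= 118.2814 · e^0.055600 = 118.2814 × 1.057175 = R$125.04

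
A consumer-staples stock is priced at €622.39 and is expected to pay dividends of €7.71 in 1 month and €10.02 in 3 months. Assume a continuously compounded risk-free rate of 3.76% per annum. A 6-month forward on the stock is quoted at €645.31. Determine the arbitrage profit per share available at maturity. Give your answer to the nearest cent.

PV(dividends) I = 7.71·e^(−0.0376·1/12) + 10.02·e^(−0.0376·3/12) = 17.6121
Fair forward F* = (S − I)·e^(rT) = (622.39 − 17.6121)·e^0.018800 = 604.7779 × 1.018978 = 616.2554
Market €645.31 > fair 616.2554: forward overpriced → cash-and-carry (borrow at r, buy the stock and collect the dividends, short the forward).
Profit at T = |F_mkt − F*| = |645.31 − 616.2554| = €29.05 per share

€29.05 per share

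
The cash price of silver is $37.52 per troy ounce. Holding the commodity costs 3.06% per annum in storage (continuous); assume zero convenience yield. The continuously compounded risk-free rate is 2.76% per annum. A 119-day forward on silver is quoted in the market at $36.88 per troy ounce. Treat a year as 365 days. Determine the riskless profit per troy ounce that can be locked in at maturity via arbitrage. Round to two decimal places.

Fair forward: F* = S·e^(carry·T), with carry = (r + u) = 0.0276 + 0.0306 = 0.0582
F* = 37.52 · e^(0.0582 × 119/365) = 37.52 · e^0.018975 = 37.52 × 1.019156 = $38.2387
Market $36.88 < fair $38.2387: forward underpriced → reverse cash-and-carry (short spot, go long the forward).
At maturity, profit = |F_mkt − F*| = |36.88 − 38.2387| = $1.36 per troy ounce

$1.36 per troy ounce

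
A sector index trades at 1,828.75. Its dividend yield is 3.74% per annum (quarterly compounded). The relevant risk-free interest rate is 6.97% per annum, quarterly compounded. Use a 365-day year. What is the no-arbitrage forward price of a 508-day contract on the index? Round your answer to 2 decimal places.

1,911.70

F = S · (1+r/4)^(4T) / (1+q/4)^(4T)
= 1828.75 × 1.10094801 / 1.05317642 = 1828.75 × 1.04535953
F = 1,911.70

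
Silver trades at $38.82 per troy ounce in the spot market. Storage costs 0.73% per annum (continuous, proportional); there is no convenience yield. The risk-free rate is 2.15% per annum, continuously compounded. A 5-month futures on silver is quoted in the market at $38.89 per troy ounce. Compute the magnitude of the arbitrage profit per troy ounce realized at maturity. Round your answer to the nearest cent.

$0.40 per troy ounce

Fair futures: F* = S·e^(carry·T), with carry = (r + u) = 0.0215 + 0.0073 = 0.0288
F* = 38.82 · e^(0.0288 × 5/12) = 38.82 · e^0.012000 = 38.82 × 1.012072 = $39.2886
Market $38.89 < fair $39.2886: forward underpriced → reverse cash-and-carry (short spot, go long the forward).
At maturity, profit = |F_mkt − F*| = |38.89 − 39.2886| = $0.40 per troy ounce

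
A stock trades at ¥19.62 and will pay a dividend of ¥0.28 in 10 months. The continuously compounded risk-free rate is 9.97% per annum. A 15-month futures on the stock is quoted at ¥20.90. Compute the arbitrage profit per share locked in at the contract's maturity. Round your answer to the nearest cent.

PV(dividends) I = 0.28·e^(−0.0997·10/12) = 0.2577
Fair futures F* = (S − I)·e^(rT) = (19.62 − 0.2577)·e^0.124625 = 19.3623 × 1.132724 = 21.9321
Market ¥20.90 < fair 21.9321: forward underpriced → reverse cash-and-carry (short the stock, invest proceeds at r, pay the dividends, go long the forward).
Profit at T = |F_mkt − F*| = |20.90 − 21.9321| = ¥1.03 per share

¥1.03 per share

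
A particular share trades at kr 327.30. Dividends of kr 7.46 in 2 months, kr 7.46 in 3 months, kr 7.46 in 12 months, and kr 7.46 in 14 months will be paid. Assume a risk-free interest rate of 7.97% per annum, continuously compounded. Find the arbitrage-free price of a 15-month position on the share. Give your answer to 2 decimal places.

PV(dividends) I = 7.46·e^(−0.0797·2/12) + 7.46·e^(−0.0797·3/12) + 7.46·e^(−0.0797·12/12) + 7.46·e^(−0.0797·14/12)
I = 7.3616 + 7.3128 + 6.8885 + 6.7976 = 28.3605
F = (S − I)·e^(rT) = (327.30 − 28.3605) · e^(0.0797·15/12)
= 298.9395 · e^0.099625 = 298.9395 × 1.104757 = kr 330.26

kr 330.26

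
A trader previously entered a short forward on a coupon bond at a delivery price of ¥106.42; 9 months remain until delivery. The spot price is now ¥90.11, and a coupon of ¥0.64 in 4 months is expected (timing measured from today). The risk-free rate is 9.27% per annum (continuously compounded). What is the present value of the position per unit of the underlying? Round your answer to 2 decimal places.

¥9.78

PV(remaining coupons) I = 0.64·e^(−0.0927·4/12) = 0.6205
Current forward F = (S − I)·e^(rT) = (90.11 − 0.6205)·e^(0.0927·9/12) = 89.4895 × 1.071999 = 95.9327
Value (long) = (F − K)·e^(−rT) = (95.9327 − 106.42) × 0.932837 = -9.7829
Short position value = −(long value) = ¥9.78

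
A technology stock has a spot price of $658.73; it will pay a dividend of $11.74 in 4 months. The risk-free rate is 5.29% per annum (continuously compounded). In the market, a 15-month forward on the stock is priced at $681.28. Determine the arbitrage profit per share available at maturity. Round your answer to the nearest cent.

PV(dividends) I = 11.74·e^(−0.0529·4/12) = 11.5348
Fair forward F* = (S − I)·e^(rT) = (658.73 − 11.5348)·e^0.066125 = 647.1952 × 1.068360 = 691.4375
Market $681.28 < fair 691.4375: forward underpriced → reverse cash-and-carry (short the stock, invest proceeds at r, pay the dividends, go long the forward).
Profit at T = |F_mkt − F*| = |681.28 − 691.4375| = $10.16 per share

$10.16 per share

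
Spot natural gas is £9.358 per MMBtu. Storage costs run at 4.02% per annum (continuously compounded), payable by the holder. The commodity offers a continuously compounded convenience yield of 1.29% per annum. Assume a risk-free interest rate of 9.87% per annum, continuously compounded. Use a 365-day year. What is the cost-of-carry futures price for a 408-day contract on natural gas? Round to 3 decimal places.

£10.773 per MMBtu

Net carry = r + u − y = 0.0987 + 0.0402 − 0.0129 = 0.1260
F = S·e^((r+u−y)T) = 9.358 · e^(0.1260 × 408/365) = 9.358 · e^0.140844
= 9.358 × 1.151245 = £10.773 per MMBtu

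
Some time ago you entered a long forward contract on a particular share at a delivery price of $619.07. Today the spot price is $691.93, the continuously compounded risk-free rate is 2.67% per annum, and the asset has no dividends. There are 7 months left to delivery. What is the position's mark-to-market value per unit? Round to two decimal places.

$82.43

Current fair forward for the remaining 7 months: F = S·e^(r·T), r = 0.0267
F = 691.93 · e^(0.0267 × 7/12) = 691.93 × 1.015697 = 702.7912
Value of long forward = (F − K)·e^(−rT) = (702.7912 − 619.07) · e^(−0.0267·7/12)
= 83.7212 × 0.984546 = 82.43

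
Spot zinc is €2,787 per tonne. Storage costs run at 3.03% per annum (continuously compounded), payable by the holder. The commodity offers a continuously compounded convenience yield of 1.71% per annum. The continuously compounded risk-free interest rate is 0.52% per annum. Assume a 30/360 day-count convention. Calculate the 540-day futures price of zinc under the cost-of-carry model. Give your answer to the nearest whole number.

€2,865 per tonne

Net carry = r + u − y = 0.0052 + 0.0303 − 0.0171 = 0.0184
F = S·e^((r+u−y)T) = 2787 · e^(0.0184 × 540/360) = 2787 · e^0.027600
= 2787 × 1.027984 = €2,865 per tonne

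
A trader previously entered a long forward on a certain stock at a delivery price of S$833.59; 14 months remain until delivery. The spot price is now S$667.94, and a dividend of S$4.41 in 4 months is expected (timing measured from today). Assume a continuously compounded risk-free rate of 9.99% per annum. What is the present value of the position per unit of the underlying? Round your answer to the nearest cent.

PV(remaining dividends) I = 4.41·e^(−0.0999·4/12) = 4.2656
Current forward F = (S − I)·e^(rT) = (667.94 − 4.2656)·e^(0.0999·14/12) = 663.6744 × 1.123614 = 745.7138
Value (long) = (F − K)·e^(−rT) = (745.7138 − 833.59) × 0.889986 = -78.2086
Value = -S$78.21

-S$78.21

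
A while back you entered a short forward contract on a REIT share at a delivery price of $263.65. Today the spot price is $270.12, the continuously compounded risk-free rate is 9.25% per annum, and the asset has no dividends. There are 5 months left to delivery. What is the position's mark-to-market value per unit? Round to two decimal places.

Current fair forward for the remaining 5 months: F = S·e^(r·T), r = 0.0925
F = 270.12 · e^(0.0925 × 5/12) = 270.12 × 1.039294 = 280.7341
Value of long forward = (F − K)·e^(−rT) = (280.7341 − 263.65) · e^(−0.0925·5/12)
= 17.0841 × 0.962192 = 16.44
Short position value = −(long value) = -$16.44

-$16.44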